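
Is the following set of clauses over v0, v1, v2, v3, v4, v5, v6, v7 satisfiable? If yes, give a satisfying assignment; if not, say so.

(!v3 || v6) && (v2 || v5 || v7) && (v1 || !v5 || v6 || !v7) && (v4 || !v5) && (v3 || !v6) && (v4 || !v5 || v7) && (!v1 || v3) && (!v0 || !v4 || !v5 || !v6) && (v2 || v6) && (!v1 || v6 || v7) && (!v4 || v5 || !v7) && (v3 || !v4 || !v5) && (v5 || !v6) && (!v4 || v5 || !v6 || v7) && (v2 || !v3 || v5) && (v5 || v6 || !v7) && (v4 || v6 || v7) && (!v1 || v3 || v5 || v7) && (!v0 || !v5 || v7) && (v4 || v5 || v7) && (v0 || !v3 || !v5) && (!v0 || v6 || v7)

Set v0 = False.
Try v1 = True:
  (!v1 || v3) forces v3 = True.
  (!v3 || v6) forces v6 = True.
  (v5 || !v6) forces v5 = True.
  clause (v0 || !v3 || !v5) is falsified — backtrack.
So v1 = False.
Set v2 = True.
Set v3 = False.
  then (v3 || !v6) forces v6 = False.
Set v4 = True.
  then (v3 || !v4 || !v5) forces v5 = False.
  then (v5 || v6 || !v7) forces v7 = False.
All clauses satisfied.

v0 = False, v1 = False, v2 = True, v3 = False, v4 = True, v5 = False, v6 = False, v7 = False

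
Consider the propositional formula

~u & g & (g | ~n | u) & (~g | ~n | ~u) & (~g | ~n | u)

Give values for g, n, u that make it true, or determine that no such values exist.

Unit clause (~u) forces u = False.
Unit clause (g) forces g = True.
In (~g | ~n | u) only ~n is left, so n = False.
All clauses satisfied.

g: True, n: False, u: False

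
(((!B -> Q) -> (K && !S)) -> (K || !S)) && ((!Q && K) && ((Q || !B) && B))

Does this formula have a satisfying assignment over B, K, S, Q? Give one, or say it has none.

Unsatisfiable — no assignment works.

Case K = True: the formula simplifies to !Q && ((Q || !B) && B).
  B = True: simplifies to !Q && Q.
    Q = True: the conjunct !Q is False.
    Q = False: the conjunct Q is False.
  B = False: the conjunct B is False.
Case K = False: the conjunct K is False.
Both cases fail — unsatisfiable.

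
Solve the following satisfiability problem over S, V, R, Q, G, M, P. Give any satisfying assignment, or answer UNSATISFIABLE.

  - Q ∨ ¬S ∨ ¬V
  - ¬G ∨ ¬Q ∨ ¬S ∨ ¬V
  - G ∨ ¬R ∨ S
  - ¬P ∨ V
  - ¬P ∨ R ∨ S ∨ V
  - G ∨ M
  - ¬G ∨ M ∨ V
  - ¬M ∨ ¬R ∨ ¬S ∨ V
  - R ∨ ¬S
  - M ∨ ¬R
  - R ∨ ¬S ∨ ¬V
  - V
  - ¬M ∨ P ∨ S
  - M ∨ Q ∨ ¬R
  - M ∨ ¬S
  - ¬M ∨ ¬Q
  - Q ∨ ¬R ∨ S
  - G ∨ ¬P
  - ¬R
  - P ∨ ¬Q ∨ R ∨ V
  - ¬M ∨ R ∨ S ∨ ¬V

S = False; V = True; R = False; Q = False; G = True; M = False; P = False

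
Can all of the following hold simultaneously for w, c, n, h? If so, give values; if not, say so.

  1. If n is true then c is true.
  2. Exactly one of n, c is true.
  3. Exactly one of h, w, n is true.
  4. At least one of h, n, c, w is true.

w = True; c = True; n = False; h = False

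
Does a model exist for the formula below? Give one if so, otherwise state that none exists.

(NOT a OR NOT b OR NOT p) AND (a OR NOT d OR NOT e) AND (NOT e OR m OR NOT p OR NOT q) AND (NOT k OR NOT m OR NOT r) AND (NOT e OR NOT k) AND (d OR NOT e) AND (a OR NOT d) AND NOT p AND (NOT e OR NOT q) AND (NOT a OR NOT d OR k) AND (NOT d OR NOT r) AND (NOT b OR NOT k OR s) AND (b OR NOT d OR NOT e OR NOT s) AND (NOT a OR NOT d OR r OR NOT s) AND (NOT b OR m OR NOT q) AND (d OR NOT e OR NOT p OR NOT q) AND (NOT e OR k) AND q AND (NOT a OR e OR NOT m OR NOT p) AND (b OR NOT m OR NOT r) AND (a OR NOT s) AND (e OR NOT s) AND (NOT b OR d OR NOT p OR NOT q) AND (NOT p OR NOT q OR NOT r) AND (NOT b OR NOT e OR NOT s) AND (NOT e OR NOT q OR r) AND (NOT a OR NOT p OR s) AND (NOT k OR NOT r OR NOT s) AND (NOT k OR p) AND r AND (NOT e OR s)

b = False; d = False; a = True; m = False; p = False; q = True; k = False; s = False; r = True; e = False

Unit clause (NOT p) forces p = False.
Unit clause (q) forces q = True.
In (NOT k OR p) only NOT k is left, so k = False.
Unit clause (r) forces r = True.
In (NOT e OR NOT q) only NOT e is left, so e = False.
In (NOT d OR NOT r) only NOT d is left, so d = False.
In (e OR NOT s) only NOT s is left, so s = False.
Set b = False.
  then (b OR NOT m OR NOT r) forces m = False.
Set a = True.
All clauses satisfied.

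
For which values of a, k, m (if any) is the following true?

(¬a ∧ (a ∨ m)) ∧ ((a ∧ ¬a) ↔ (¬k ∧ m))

a=F, k=T, m=T

  ¬a ∧ (a ∨ m) = True
    ¬a = True
    a ∨ m = True
  (a ∧ ¬a) ↔ (¬k ∧ m) = True
    a ∧ ¬a = False
      ¬a = True
    ¬k ∧ m = False
      ¬k = False
Both conjuncts True, so the formula holds.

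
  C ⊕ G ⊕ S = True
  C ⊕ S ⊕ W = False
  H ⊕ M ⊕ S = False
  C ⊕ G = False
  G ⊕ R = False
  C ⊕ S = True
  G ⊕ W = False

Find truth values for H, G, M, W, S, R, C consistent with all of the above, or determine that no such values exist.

Unsatisfiable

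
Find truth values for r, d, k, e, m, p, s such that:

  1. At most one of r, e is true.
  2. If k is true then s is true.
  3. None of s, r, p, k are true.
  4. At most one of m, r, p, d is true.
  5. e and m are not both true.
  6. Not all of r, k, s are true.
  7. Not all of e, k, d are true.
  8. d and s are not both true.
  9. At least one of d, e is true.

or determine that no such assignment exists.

r=F, d=T, k=F, e=T, m=F, p=F, s=F

  (1) {r, e}: 1 true — at most one ✓
  (2) k=F ⇒ s: vacuous ✓
  (3) {s, r, p, k}: 0 true — none ✓
  (4) {m, r, p, d}: 1 true — at most one ✓
  (5) e=T, m=F — not both ✓
  (6) {r, k, s}: 0/3 true — not all ✓
  (7) {e, k, d}: 2/3 true — not all ✓
  (8) d=T, s=F — not both ✓
  (9) {d, e}: 2 true — at least one ✓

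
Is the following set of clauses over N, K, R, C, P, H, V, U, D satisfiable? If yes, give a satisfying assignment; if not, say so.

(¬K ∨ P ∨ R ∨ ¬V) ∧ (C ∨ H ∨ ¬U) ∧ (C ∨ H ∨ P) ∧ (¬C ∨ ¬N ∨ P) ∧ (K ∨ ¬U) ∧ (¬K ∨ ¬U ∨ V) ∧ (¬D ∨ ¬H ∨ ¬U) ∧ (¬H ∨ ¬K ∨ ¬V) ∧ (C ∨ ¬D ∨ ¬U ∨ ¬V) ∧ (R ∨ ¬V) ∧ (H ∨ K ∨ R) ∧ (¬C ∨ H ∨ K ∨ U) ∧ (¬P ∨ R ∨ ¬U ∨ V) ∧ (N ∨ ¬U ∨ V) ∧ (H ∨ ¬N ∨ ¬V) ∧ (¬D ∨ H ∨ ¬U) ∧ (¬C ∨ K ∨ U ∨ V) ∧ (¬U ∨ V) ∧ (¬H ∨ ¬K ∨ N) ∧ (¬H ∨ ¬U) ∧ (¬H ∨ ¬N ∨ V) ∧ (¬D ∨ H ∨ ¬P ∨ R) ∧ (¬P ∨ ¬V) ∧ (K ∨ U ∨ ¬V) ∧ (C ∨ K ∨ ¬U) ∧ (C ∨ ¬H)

Set N = True.
Set K = True.
Set R = False.
  then (R ∨ ¬V) forces V = False.
  then (¬U ∨ V) forces U = False.
  then (¬H ∨ ¬N ∨ V) forces H = False.
Set C = True.
  then (¬C ∨ ¬N ∨ P) forces P = True.
  then (¬D ∨ H ∨ ¬P ∨ R) forces D = False.
All clauses satisfied.

N: True, K: True, R: False, C: True, P: True, H: False, V: False, U: False, D: False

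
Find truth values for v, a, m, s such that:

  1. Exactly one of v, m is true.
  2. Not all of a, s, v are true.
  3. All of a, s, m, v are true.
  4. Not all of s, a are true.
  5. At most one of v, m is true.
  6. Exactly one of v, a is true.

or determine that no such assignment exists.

The formula is unsatisfiable.

Case a = True:
  (3) forces s = True.
  Constraint (4) is violated (s=T, a=T) — contradiction.
Case a = False:
  Constraint (3) is violated (a=F) — contradiction.
Both cases fail — unsatisfiable.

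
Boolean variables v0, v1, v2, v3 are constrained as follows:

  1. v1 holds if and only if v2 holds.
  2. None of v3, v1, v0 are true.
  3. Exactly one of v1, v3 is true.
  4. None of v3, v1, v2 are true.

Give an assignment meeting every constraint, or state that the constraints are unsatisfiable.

Unsatisfiable

Case v3 = True:
  Constraint (2) is violated (v3=T) — contradiction.
Case v3 = False:
  (2) forces v1 = False.
  Constraint (3) is violated (v1=F, v3=F) — contradiction.
Both cases fail — unsatisfiable.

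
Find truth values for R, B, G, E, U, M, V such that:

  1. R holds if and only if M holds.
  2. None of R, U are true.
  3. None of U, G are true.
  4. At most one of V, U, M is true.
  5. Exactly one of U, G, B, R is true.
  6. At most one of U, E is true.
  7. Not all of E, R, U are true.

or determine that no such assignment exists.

R=F; B=T; G=F; E=F; U=F; M=F; V=T

  (1) R=F, M=F — same ✓
  (2) {R, U}: 0 true — none ✓
  (3) {U, G}: 0 true — none ✓
  (4) {V, U, M}: 1 true — at most one ✓
  (5) {U, G, B, R}: 1 true — exactly one ✓
  (6) {U, E}: 0 true — at most one ✓
  (7) {E, R, U}: 0/3 true — not all ✓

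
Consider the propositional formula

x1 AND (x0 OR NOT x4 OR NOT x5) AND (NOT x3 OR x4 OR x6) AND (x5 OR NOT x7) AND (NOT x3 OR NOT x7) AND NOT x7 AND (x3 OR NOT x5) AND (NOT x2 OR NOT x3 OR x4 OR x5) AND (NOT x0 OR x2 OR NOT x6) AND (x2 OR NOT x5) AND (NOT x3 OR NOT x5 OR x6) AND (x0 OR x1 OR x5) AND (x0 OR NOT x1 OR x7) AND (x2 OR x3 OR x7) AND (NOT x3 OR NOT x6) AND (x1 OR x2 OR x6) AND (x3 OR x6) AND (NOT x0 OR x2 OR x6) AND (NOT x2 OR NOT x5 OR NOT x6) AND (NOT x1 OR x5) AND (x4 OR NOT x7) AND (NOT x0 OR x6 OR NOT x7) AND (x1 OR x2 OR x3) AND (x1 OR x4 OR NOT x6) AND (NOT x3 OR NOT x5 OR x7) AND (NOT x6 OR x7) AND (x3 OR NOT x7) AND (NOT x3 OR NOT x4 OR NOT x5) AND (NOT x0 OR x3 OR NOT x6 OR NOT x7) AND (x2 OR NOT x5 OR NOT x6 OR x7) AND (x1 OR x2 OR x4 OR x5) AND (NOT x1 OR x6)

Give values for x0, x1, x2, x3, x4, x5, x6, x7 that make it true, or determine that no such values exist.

Unsatisfiable

Case x6 = True:
  (x1) forces x1 = True.
  (NOT x7) forces x7 = False.
  Clause (NOT x6 OR x7) is falsified — contradiction.
Case x6 = False:
  (x1) forces x1 = True.
  Clause (NOT x1 OR x6) is falsified — contradiction.
Both cases fail, so the formula is unsatisfiable.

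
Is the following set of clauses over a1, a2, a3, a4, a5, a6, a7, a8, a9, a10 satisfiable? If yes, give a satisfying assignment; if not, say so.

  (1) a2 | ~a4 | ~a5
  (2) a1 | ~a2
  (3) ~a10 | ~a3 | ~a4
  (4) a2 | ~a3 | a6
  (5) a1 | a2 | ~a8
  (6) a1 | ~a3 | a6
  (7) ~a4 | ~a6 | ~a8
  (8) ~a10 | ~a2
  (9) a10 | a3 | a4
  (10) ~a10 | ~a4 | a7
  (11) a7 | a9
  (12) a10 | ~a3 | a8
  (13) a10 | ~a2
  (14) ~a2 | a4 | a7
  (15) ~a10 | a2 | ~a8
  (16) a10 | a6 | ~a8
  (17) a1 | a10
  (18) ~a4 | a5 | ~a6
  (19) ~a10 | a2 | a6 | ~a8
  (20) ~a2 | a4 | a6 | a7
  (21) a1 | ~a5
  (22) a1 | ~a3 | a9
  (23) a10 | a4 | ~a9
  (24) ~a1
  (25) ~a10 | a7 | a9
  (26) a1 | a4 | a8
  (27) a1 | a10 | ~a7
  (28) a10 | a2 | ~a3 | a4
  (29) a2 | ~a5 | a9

a1 = False, a2 = False, a3 = False, a4 = True, a5 = False, a6 = False, a7 = True, a8 = False, a9 = False, a10 = True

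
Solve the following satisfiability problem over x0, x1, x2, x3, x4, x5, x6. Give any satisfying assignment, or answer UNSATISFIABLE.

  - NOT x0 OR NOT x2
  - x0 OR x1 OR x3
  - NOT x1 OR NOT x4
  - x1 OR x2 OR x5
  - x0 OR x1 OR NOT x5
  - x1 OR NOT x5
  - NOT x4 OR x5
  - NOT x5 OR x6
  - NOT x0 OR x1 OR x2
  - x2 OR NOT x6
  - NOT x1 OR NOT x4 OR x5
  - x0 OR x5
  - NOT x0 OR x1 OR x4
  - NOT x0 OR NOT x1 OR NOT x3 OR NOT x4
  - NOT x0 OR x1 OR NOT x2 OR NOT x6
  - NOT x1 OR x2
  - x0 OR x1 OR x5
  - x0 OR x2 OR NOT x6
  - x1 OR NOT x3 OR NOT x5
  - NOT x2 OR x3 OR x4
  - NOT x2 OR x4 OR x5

Try x0 = True:
  (NOT x0 OR NOT x2) forces x2 = False.
  (NOT x0 OR x1 OR x2) forces x1 = True.
  clause (NOT x1 OR x2) is falsified — backtrack.
So x0 = False.
  then (x0 OR x5) forces x5 = True.
  then (x0 OR x1 OR NOT x5) forces x1 = True.
  then (NOT x5 OR x6) forces x6 = True.
  then (x2 OR NOT x6) forces x2 = True.
  then (NOT x1 OR NOT x4) forces x4 = False.
  then (NOT x2 OR x3 OR x4) forces x3 = True.
All clauses satisfied.

x0=F, x1=T, x2=T, x3=T, x4=F, x5=T, x6=T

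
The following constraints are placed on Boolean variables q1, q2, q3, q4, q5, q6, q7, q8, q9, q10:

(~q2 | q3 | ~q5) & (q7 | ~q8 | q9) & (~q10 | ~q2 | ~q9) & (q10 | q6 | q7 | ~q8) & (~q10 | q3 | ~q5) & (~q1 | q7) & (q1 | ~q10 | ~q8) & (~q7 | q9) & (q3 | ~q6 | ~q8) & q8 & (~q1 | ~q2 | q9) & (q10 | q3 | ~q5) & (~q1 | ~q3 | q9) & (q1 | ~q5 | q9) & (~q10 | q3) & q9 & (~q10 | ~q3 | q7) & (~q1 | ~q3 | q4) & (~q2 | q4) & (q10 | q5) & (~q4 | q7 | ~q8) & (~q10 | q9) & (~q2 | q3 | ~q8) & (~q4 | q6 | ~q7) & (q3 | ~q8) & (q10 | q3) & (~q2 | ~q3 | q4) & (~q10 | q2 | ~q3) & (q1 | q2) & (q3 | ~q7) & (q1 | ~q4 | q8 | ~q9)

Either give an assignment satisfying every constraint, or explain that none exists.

q1=T, q2=F, q3=T, q4=T, q5=T, q6=T, q7=T, q8=T, q9=T, q10=F

Unit clause (q8) forces q8 = True.
Unit clause (q9) forces q9 = True.
In (q3 | ~q8) only q3 is left, so q3 = True.
Set q1 = True.
  then (~q1 | q7) forces q7 = True.
  then (~q1 | ~q3 | q4) forces q4 = True.
  then (~q4 | q6 | ~q7) forces q6 = True.
Set q2 = False.
  then (~q10 | q2 | ~q3) forces q10 = False.
  then (q10 | q5) forces q5 = True.
All clauses satisfied.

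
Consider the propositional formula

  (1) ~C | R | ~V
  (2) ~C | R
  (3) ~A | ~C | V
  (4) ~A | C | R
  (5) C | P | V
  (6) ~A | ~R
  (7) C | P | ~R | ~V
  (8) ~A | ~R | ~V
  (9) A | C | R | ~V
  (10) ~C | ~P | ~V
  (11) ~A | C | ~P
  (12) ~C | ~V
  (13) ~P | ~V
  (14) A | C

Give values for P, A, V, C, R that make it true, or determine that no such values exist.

Set P = True.
  then (~P | ~V) forces V = False.
Try A = True:
  (~A | ~C | V) forces C = False.
  clause (~A | C | ~P) is falsified — backtrack.
So A = False.
  then (A | C) forces C = True.
  then (~C | R) forces R = True.
All clauses satisfied.

P = True, A = False, V = False, C = True, R = True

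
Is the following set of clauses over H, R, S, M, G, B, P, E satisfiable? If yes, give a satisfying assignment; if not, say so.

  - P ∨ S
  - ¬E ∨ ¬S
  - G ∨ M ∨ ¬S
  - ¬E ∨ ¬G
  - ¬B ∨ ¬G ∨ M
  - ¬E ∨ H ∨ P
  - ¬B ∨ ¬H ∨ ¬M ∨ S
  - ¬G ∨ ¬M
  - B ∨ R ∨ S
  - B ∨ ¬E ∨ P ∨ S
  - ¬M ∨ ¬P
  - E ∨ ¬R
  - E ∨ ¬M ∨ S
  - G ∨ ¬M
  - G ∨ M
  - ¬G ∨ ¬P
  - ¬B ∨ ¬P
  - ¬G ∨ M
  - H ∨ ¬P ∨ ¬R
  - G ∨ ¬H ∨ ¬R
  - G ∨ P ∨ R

Unsatisfiable

Case M = True:
  (¬G ∨ ¬M) forces G = False.
  Clause (G ∨ ¬M) is falsified — contradiction.
Case M = False:
  (G ∨ M) forces G = True.
  Clause (¬G ∨ M) is falsified — contradiction.
Both cases fail, so the formula is unsatisfiable.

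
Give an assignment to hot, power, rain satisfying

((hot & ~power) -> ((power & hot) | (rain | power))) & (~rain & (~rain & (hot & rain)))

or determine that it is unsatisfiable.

No satisfying assignment exists.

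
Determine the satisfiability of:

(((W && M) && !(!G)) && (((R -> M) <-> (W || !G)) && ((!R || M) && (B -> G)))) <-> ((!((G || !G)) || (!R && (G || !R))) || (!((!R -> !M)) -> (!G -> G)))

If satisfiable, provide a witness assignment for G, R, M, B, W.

G = True, R = True, M = True, B = True, W = True

  (((W && M) && !(!G)) && (((R -> M) <-> (W || !G)) && ((!R || M) && (B -> G)))) <-> ((!((G || !G)) || (!R && (G || !R))) || (!((!R -> !M)) -> (!G -> G))) = True
    ((W && M) && !(!G)) && (((R -> M) <-> (W || !G)) && ((!R || M) && (B -> G))) = True
      (W && M) && !(!G) = True
        W && M = True
        !(!G) = True
          !G = False
      ((R -> M) <-> (W || !G)) && ((!R || M) && (B -> G)) = True
        (R -> M) <-> (W || !G) = True
          R -> M = True
          W || !G = True
            !G = False
        (!R || M) && (B -> G) = True
          !R || M = True
            !R = False
          B -> G = True
    (!((G || !G)) || (!R && (G || !R))) || (!((!R -> !M)) -> (!G -> G)) = True
      !((G || !G)) || (!R && (G || !R)) = False
        !((G || !G)) = False
          G || !G = True
            !G = False
        !R && (G || !R) = False
          !R = False
          G || !R = True
            !R = False
      !((!R -> !M)) -> (!G -> G) = True
        !((!R -> !M)) = False
          !R -> !M = True
            !R = False
            !M = False
        !G -> G = True
          !G = False
The formula evaluates to True.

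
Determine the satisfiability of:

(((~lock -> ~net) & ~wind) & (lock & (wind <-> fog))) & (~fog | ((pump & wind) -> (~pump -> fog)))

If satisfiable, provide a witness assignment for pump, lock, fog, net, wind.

pump = False, lock = True, fog = False, net = False, wind = False

  ((~lock -> ~net) & ~wind) & (lock & (wind <-> fog)) = True
    (~lock -> ~net) & ~wind = True
      ~lock -> ~net = True
        ~lock = False
        ~net = True
      ~wind = True
    lock & (wind <-> fog) = True
      wind <-> fog = True
  ~fog | ((pump & wind) -> (~pump -> fog)) = True
    ~fog = True
    (pump & wind) -> (~pump -> fog) = True
      pump & wind = False
      ~pump -> fog = False
        ~pump = True
Both conjuncts True, so the formula holds.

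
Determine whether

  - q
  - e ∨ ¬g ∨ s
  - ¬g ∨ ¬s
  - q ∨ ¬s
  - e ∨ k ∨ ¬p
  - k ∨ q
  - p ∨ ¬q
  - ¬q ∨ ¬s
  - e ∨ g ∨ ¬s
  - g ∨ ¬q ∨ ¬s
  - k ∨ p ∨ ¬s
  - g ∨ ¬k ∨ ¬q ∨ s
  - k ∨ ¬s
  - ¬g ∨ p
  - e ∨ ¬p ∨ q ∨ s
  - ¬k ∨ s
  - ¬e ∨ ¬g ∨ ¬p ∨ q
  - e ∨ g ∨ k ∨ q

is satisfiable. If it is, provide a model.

Unit clause (q) forces q = True.
In (p ∨ ¬q) only p is left, so p = True.
In (¬q ∨ ¬s) only ¬s is left, so s = False.
In (¬k ∨ s) only ¬k is left, so k = False.
In (e ∨ k ∨ ¬p) only e is left, so e = True.
Set g = False.
All clauses satisfied.

q: True, s: False, k: False, e: True, g: False, p: True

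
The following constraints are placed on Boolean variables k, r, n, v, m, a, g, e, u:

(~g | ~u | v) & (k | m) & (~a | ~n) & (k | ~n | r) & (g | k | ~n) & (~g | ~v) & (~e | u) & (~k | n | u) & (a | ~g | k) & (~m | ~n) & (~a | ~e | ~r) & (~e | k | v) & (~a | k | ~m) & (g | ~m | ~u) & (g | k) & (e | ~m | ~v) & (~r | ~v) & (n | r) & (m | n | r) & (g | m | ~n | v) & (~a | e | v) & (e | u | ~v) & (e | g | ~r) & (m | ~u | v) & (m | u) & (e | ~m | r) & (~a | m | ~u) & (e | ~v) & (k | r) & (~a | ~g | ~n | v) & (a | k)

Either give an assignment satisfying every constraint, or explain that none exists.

k=T, r=F, n=T, v=T, m=F, a=F, g=F, e=T, u=T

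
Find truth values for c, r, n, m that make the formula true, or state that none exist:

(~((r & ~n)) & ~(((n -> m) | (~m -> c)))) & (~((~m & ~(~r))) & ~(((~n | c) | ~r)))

The formula is unsatisfiable.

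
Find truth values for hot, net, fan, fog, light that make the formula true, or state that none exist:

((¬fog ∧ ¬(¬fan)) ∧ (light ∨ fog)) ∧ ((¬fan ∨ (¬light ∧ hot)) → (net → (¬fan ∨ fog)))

hot: False, net: False, fan: True, fog: False, light: True

  (¬fog ∧ ¬(¬fan)) ∧ (light ∨ fog) = True
    ¬fog ∧ ¬(¬fan) = True
      ¬fog = True
      ¬(¬fan) = True
        ¬fan = False
    light ∨ fog = True
  (¬fan ∨ (¬light ∧ hot)) → (net → (¬fan ∨ fog)) = True
    ¬fan ∨ (¬light ∧ hot) = False
      ¬fan = False
      ¬light ∧ hot = False
        ¬light = False
    net → (¬fan ∨ fog) = True
      ¬fan ∨ fog = False
        ¬fan = False
Both conjuncts True, so the formula holds.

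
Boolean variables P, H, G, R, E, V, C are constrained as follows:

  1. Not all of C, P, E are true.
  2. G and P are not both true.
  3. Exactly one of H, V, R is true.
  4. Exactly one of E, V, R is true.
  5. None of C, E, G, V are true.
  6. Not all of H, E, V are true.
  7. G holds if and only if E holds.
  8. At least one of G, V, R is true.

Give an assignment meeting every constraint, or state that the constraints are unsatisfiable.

P = True, H = False, G = False, R = True, E = False, V = False, C = False

  (1) {C, P, E}: 1/3 true — not all ✓
  (2) G=F, P=T — not both ✓
  (3) {H, V, R}: 1 true — exactly one ✓
  (4) {E, V, R}: 1 true — exactly one ✓
  (5) {C, E, G, V}: 0 true — none ✓
  (6) {H, E, V}: 0/3 true — not all ✓
  (7) G=F, E=F — same ✓
  (8) {G, V, R}: 1 true — at least one ✓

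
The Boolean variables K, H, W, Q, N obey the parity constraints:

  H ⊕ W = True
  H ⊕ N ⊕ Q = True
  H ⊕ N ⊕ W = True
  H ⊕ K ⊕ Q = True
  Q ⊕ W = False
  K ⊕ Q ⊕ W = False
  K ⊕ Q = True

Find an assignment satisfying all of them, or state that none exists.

K: False, H: False, W: True, Q: True, N: False

H ⊕ W = F ⊕ T = True ✓
H ⊕ N ⊕ Q = F ⊕ F ⊕ T = True ✓
H ⊕ N ⊕ W = F ⊕ F ⊕ T = True ✓
H ⊕ K ⊕ Q = F ⊕ F ⊕ T = True ✓
Q ⊕ W = T ⊕ T = False ✓
K ⊕ Q ⊕ W = F ⊕ T ⊕ T = False ✓
K ⊕ Q = F ⊕ T = True ✓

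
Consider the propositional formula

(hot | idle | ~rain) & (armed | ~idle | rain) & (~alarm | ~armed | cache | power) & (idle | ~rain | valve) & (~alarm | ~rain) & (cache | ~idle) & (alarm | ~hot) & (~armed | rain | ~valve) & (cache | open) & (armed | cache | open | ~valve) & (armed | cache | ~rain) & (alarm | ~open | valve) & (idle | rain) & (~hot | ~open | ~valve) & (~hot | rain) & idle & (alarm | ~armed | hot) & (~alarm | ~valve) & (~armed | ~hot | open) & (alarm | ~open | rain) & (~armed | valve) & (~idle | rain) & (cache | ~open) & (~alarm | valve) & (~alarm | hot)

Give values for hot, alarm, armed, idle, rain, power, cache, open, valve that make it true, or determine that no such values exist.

Unit clause (idle) forces idle = True.
In (~idle | rain) only rain is left, so rain = True.
In (~alarm | ~rain) only ~alarm is left, so alarm = False.
In (cache | ~idle) only cache is left, so cache = True.
In (alarm | ~hot) only ~hot is left, so hot = False.
In (alarm | ~armed | hot) only ~armed is left, so armed = False.
Set power = True.
Set open = False.
Set valve = False.
All clauses satisfied.

hot=F, alarm=F, armed=F, idle=T, rain=T, power=T, cache=T, open=F, valve=F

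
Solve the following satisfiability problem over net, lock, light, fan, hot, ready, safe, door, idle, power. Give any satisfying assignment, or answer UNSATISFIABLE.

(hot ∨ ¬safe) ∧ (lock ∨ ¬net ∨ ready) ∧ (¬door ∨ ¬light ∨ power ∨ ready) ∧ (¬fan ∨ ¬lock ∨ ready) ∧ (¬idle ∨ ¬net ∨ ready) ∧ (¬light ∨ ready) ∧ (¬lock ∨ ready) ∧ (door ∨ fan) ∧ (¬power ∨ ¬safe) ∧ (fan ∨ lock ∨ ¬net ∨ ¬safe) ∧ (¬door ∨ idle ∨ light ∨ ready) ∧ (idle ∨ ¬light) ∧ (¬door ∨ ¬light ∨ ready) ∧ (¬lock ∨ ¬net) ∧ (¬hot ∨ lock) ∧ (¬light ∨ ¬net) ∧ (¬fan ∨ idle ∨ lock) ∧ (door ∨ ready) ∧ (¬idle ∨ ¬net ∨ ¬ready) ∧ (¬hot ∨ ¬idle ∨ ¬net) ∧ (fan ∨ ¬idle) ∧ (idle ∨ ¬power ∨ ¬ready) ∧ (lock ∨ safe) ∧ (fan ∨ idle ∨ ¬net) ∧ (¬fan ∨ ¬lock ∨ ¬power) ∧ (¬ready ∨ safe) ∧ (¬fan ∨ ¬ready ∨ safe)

Try net = True:
  (¬lock ∨ ¬net) forces lock = False.
  (lock ∨ ¬net ∨ ready) forces ready = True.
  (¬hot ∨ lock) forces hot = False.
  (hot ∨ ¬safe) forces safe = False.
  clause (lock ∨ safe) is falsified — backtrack.
So net = False.
Set lock = True.
  then (¬lock ∨ ready) forces ready = True.
  then (¬ready ∨ safe) forces safe = True.
  then (hot ∨ ¬safe) forces hot = True.
  then (¬power ∨ ¬safe) forces power = False.
Set light = False.
Set fan = True.
Set door = False.
Set idle = False.
All clauses satisfied.

net = False, lock = True, light = False, fan = True, hot = True, ready = True, safe = True, door = False, idle = False, power = False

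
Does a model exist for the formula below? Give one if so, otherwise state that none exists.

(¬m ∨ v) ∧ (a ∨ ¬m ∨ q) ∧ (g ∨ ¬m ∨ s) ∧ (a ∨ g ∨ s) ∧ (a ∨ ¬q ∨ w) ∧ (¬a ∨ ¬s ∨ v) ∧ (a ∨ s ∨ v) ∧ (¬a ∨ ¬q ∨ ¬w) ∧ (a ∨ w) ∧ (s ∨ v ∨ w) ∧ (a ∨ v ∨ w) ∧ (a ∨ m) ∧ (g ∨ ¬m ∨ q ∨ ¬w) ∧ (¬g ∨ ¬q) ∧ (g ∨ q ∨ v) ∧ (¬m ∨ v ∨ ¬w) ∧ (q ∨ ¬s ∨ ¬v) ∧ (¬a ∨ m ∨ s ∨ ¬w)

w = False, m = False, s = False, g = True, q = False, a = True, v = True

Set w = False.
  then (a ∨ w) forces a = True.
Set m = False.
Set s = False.
  then (s ∨ v ∨ w) forces v = True.
Set g = True.
  then (¬g ∨ ¬q) forces q = False.
All clauses satisfied.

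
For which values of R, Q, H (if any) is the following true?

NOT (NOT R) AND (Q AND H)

R = True, Q = True, H = True

  NOT (NOT R) = True
    NOT R = False
  Q AND H = True
Both conjuncts True, so the formula holds.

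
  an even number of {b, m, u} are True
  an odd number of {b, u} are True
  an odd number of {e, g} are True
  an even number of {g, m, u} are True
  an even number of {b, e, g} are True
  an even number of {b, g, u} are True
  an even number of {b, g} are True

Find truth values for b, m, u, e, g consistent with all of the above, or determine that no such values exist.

b=T, m=T, u=F, e=F, g=T

{b, m, u}: 2 true → even ✓
{b, u}: 1 true → odd ✓
{e, g}: 1 true → odd ✓
{g, m, u}: 2 true → even ✓
{b, e, g}: 2 true → even ✓
{b, g, u}: 2 true → even ✓
{b, g}: 2 true → even ✓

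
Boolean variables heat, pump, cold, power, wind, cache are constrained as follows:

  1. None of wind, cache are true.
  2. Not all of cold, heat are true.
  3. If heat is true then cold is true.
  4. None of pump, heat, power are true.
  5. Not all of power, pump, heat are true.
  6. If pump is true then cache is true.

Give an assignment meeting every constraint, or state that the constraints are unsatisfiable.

heat = False; pump = False; cold = True; power = False; wind = False; cache = False

  (1) {wind, cache}: 0 true — none ✓
  (2) {cold, heat}: 1/2 true — not all ✓
  (3) heat=F ⇒ cold: vacuous ✓
  (4) {pump, heat, power}: 0 true — none ✓
  (5) {power, pump, heat}: 0/3 true — not all ✓
  (6) pump=F ⇒ cache: vacuous ✓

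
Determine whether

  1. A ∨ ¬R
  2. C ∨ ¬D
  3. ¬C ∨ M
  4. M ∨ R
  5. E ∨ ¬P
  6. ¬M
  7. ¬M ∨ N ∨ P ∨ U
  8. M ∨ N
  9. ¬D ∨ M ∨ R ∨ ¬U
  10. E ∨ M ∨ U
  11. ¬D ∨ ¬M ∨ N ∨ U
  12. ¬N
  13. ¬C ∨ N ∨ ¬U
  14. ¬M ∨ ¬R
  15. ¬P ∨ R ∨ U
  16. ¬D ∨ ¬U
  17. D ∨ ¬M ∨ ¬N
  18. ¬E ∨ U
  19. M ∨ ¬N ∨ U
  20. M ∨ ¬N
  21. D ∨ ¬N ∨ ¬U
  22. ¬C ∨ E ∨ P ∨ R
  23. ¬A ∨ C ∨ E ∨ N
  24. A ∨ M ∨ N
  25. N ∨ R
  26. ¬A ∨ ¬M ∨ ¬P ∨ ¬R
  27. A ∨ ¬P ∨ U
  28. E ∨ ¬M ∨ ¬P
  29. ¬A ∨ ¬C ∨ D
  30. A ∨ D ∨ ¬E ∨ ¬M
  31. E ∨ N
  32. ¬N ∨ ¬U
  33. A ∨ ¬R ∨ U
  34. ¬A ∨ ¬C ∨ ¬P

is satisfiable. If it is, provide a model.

Case N = True:
  Clause (¬N) is falsified — contradiction.
Case N = False:
  (¬M) forces M = False.
  Clause (M ∨ N) is falsified — contradiction.
Both cases fail, so the formula is unsatisfiable.

No satisfying assignment exists.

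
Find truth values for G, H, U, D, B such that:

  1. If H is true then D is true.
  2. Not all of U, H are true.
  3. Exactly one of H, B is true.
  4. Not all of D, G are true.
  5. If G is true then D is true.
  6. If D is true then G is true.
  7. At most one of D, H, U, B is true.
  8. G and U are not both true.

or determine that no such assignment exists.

G: False, H: False, U: False, D: False, B: True

  (1) H=F ⇒ D: vacuous ✓
  (2) {U, H}: 0/2 true — not all ✓
  (3) {H, B}: 1 true — exactly one ✓
  (4) {D, G}: 0/2 true — not all ✓
  (5) G=F ⇒ D: vacuous ✓
  (6) D=F ⇒ G: vacuous ✓
  (7) {D, H, U, B}: 1 true — at most one ✓
  (8) G=F, U=F — not both ✓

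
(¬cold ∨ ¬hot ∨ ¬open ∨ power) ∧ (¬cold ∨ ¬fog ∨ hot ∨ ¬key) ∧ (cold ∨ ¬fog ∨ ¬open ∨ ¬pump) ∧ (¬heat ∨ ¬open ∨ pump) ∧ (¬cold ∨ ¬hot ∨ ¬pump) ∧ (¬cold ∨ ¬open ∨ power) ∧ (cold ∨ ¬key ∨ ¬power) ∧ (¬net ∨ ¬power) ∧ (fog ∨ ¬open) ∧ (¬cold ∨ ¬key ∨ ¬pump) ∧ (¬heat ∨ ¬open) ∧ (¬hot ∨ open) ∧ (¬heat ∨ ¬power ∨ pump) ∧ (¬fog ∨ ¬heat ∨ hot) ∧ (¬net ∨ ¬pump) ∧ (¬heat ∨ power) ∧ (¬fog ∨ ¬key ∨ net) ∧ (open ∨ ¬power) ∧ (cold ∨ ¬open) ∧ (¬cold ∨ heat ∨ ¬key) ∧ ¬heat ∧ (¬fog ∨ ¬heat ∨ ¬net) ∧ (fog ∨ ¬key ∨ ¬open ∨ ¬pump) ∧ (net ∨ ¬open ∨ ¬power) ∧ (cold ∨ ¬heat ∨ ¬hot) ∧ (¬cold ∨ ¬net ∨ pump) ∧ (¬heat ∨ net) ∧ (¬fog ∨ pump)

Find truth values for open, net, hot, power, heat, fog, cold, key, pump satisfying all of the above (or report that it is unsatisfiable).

open=F, net=F, hot=F, power=F, heat=F, fog=F, cold=F, key=T, pump=T

Unit clause (¬heat) forces heat = False.
Set open = False.
  then (¬hot ∨ open) forces hot = False.
  then (open ∨ ¬power) forces power = False.
Set net = False.
Set fog = False.
Set cold = False.
Set key = True.
Set pump = True.
All clauses satisfied.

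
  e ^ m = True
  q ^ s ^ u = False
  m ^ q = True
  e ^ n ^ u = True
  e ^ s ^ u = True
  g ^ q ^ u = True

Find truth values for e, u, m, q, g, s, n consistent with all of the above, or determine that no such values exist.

No satisfying assignment exists.

Adding constraints 1, 2, 3, 5 mod 2: every variable appears an even number of times on the left, so the left side is 0.
But the right sides sum to 1 (mod 2). 0 ≠ 1 — the system is inconsistent.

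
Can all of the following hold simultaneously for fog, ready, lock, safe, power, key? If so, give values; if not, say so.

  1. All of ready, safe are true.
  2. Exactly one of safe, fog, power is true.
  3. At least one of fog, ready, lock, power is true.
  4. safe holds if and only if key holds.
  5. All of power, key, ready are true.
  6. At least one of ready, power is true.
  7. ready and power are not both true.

No satisfying assignment exists.

Case power = True:
  (1) forces ready = True.
  Constraint (7) is violated (ready=T, power=T) — contradiction.
Case power = False:
  Constraint (5) is violated (power=F) — contradiction.
Both cases fail — unsatisfiable.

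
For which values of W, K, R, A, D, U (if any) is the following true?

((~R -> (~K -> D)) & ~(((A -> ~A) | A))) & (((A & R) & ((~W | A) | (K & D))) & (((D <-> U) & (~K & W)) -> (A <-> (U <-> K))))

Unsatisfiable — no assignment works.

The conjunct ~(((A -> ~A) | A)) is unsatisfiable on its own:
  A=F: evaluates to False.
  A=T: evaluates to False.
So the whole conjunction is unsatisfiable.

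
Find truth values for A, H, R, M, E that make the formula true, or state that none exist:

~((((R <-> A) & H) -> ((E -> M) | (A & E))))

A = False, H = True, R = False, M = False, E = True

  ~((((R <-> A) & H) -> ((E -> M) | (A & E)))) = True
    ((R <-> A) & H) -> ((E -> M) | (A & E)) = False
      (R <-> A) & H = True
        R <-> A = True
      (E -> M) | (A & E) = False
        E -> M = False
        A & E = False
The formula evaluates to True.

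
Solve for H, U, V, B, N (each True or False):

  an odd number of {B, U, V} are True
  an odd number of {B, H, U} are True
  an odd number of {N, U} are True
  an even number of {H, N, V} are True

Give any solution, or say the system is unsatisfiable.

H = True; U = True; V = True; B = True; N = False

{B, U, V}: 3 true → odd ✓
{B, H, U}: 3 true → odd ✓
{N, U}: 1 true → odd ✓
{H, N, V}: 2 true → even ✓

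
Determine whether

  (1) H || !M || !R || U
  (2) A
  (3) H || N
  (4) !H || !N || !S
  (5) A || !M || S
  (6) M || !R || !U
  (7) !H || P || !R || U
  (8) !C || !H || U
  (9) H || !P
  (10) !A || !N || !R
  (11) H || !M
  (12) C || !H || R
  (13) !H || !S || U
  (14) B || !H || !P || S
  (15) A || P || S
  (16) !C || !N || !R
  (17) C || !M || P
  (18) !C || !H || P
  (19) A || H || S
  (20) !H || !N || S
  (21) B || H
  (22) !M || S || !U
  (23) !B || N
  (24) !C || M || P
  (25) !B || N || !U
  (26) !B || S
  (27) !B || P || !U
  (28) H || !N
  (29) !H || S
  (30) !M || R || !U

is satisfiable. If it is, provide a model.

Unit clause (A) forces A = True.
Try H = False:
  (H || N) forces N = True.
  clause (H || !N) is falsified — backtrack.
So H = True.
  then (!H || S) forces S = True.
  then (!H || !N || !S) forces N = False.
  then (!H || !S || U) forces U = True.
  then (!B || N) forces B = False.
Set P = True.
Set R = True.
  then (M || !R || !U) forces M = True.
Set C = False.
All clauses satisfied.

H: True; P: True; S: True; R: True; C: False; M: True; A: True; U: True; B: False; N: False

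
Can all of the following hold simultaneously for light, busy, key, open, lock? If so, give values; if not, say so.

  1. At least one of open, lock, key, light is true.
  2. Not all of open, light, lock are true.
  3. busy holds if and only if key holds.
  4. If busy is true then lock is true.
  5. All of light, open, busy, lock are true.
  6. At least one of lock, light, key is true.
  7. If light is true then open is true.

The formula is unsatisfiable.

Case light = True:
  (5) forces open = True.
  (2) with open=T, light=T forces lock = False.
  Constraint (5) is violated (lock=F) — contradiction.
Case light = False:
  Constraint (5) is violated (light=F) — contradiction.
Both cases fail — unsatisfiable.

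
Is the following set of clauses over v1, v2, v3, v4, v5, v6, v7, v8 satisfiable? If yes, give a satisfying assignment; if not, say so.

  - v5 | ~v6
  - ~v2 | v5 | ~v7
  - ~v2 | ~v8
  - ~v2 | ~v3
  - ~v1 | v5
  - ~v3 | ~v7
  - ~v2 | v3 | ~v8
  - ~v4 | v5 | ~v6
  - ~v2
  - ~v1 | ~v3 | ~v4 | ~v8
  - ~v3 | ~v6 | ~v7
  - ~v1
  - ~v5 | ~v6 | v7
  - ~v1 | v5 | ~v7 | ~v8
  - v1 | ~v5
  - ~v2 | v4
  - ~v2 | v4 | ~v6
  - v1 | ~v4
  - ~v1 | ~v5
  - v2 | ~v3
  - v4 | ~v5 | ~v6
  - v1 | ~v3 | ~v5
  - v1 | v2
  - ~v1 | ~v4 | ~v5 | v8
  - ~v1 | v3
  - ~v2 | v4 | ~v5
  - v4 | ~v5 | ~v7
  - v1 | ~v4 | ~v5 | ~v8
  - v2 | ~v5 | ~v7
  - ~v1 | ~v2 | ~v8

The formula is unsatisfiable.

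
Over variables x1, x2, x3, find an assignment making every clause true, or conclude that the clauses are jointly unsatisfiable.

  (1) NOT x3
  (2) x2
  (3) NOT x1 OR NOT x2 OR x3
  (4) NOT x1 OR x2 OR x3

x1: False, x2: True, x3: False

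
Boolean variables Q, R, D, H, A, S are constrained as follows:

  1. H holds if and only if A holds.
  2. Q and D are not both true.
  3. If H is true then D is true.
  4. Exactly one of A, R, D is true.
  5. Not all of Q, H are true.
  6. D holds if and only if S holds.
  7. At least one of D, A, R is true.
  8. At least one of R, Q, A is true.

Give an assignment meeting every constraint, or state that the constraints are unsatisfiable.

Q = False; R = True; D = False; H = False; A = False; S = False

  (1) H=F, A=F — same ✓
  (2) Q=F, D=F — not both ✓
  (3) H=F ⇒ D: vacuous ✓
  (4) {A, R, D}: 1 true — exactly one ✓
  (5) {Q, H}: 0/2 true — not all ✓
  (6) D=F, S=F — same ✓
  (7) {D, A, R}: 1 true — at least one ✓
  (8) {R, Q, A}: 1 true — at least one ✓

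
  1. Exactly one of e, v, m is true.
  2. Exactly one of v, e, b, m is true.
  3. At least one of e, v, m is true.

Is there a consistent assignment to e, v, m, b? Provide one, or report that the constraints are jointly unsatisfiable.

e = False; v = True; m = False; b = False

  (1) {e, v, m}: 1 true — exactly one ✓
  (2) {v, e, b, m}: 1 true — exactly one ✓
  (3) {e, v, m}: 1 true — at least one ✓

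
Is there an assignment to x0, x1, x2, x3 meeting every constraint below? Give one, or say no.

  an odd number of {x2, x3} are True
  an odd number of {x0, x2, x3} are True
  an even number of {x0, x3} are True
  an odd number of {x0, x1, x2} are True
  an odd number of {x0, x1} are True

No satisfying assignment exists.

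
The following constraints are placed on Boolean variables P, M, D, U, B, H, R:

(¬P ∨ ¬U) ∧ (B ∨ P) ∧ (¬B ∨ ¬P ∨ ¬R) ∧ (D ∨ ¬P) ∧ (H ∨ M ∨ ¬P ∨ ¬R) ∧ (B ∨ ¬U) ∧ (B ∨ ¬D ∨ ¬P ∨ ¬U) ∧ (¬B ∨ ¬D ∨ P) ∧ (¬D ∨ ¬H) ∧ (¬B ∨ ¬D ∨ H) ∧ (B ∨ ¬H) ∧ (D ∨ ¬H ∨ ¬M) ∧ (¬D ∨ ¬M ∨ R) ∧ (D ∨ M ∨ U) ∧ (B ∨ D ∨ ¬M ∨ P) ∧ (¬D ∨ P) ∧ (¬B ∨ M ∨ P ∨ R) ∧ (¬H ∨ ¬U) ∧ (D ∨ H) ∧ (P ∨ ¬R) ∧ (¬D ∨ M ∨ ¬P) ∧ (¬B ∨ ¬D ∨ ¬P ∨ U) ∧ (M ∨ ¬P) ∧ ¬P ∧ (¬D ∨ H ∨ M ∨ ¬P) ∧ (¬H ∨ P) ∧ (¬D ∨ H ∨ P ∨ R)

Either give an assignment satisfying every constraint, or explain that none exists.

Case P = True:
  Clause (¬P) is falsified — contradiction.
Case P = False:
  (B ∨ P) forces B = True.
  (¬B ∨ ¬D ∨ P) forces D = False.
  (D ∨ H) forces H = True.
  Clause (¬H ∨ P) is falsified — contradiction.
Both cases fail, so the formula is unsatisfiable.

UNSATISFIABLE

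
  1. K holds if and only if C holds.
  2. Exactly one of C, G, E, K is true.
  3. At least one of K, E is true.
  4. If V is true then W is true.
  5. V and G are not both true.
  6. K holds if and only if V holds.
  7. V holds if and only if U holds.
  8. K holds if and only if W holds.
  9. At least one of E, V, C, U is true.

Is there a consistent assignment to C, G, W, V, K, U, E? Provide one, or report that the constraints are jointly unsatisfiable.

C = False, G = False, W = False, V = False, K = False, U = False, E = True

  (1) K=F, C=F — same ✓
  (2) {C, G, E, K}: 1 true — exactly one ✓
  (3) {K, E}: 1 true — at least one ✓
  (4) V=F ⇒ W: vacuous ✓
  (5) V=F, G=F — not both ✓
  (6) K=F, V=F — same ✓
  (7) V=F, U=F — same ✓
  (8) K=F, W=F — same ✓
  (9) {E, V, C, U}: 1 true — at least one ✓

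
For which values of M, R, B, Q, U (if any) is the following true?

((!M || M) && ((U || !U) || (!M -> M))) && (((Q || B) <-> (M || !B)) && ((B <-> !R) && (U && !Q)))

M = True, R = False, B = True, Q = False, U = True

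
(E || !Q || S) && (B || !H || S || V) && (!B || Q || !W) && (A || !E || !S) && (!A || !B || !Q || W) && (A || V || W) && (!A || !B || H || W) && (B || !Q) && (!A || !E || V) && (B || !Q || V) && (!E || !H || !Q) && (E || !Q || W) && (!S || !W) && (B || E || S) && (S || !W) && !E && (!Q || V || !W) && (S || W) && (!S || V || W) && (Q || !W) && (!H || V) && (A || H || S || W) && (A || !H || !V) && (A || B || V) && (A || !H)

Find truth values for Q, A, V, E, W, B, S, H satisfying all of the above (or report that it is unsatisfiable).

Q = False, A = True, V = True, E = False, W = False, B = True, S = True, H = True

Unit clause (!E) forces E = False.
Set Q = False.
  then (Q || !W) forces W = False.
  then (S || W) forces S = True.
  then (!S || V || W) forces V = True.
Set A = True.
Set B = True.
  then (!A || !B || H || W) forces H = True.
All clauses satisfied.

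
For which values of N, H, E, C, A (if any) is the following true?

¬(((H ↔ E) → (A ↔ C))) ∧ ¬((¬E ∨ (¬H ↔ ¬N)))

N=F, H=T, E=T, C=T, A=F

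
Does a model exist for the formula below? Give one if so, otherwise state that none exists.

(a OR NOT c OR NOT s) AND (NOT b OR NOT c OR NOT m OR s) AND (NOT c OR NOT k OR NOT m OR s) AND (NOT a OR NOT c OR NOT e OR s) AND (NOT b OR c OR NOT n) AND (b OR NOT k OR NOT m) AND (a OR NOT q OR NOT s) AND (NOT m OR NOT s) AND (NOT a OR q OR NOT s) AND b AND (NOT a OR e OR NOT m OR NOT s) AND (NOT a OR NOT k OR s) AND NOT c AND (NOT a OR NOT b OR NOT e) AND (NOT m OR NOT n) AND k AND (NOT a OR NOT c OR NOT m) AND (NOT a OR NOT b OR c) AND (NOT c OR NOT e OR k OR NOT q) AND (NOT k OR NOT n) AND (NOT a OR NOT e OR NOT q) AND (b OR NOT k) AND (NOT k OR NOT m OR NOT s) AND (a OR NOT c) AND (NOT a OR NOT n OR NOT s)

k = True; n = False; m = False; a = False; b = True; c = False; q = False; s = True; e = True

Unit clause (b) forces b = True.
Unit clause (NOT c) forces c = False.
Unit clause (k) forces k = True.
In (NOT a OR NOT b OR c) only NOT a is left, so a = False.
In (NOT k OR NOT n) only NOT n is left, so n = False.
Set m = False.
Set q = False.
Set s = True.
Set e = True.
All clauses satisfied.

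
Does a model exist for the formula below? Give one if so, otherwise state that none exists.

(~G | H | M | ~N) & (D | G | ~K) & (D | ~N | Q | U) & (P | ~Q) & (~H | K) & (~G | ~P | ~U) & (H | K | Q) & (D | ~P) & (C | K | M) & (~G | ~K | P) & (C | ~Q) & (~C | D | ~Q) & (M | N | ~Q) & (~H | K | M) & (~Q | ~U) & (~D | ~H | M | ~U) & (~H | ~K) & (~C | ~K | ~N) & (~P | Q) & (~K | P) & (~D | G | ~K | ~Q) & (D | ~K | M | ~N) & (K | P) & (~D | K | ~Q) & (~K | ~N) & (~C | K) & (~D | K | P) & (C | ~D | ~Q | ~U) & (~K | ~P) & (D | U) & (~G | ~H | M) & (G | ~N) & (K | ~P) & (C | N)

No satisfying assignment exists.

Case K = True:
  (~H | ~K) forces H = False.
  (~K | P) forces P = True.
  Clause (~K | ~P) is falsified — contradiction.
Case K = False:
  (~H | K) forces H = False.
  (H | K | Q) forces Q = True.
  (P | ~Q) forces P = True.
  Clause (K | ~P) is falsified — contradiction.
Both cases fail, so the formula is unsatisfiable.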